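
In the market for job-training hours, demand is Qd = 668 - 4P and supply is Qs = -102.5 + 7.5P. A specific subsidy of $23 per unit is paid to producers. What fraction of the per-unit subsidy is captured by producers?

Pre-subsidy: 668 - 4P = -102.5 + 7.5P gives P* = 67, Q* = 400.
With the subsidy, sellers receive Ps = Pb + 23 for each unit, where Pb is the price buyers pay.
Supply in terms of Pb becomes Qs = -102.5 + 7.5(Pb + 23) = 70 + 7.5Pb. Setting this equal to demand: 668 - 4Pb = 70 + 7.5Pb, so Pb = 52.
Sellers receive Ps = 52 + 23 = 75; Q' = 668 − 4·52 = 460.
Buyers' price falls by P* − Pb = 67 − 52 = 15; sellers' price rises by Ps − P* = 75 − 67 = 8.
So producers capture 8/23 = 8/23 of each unit of subsidy.

Producer share = 8/23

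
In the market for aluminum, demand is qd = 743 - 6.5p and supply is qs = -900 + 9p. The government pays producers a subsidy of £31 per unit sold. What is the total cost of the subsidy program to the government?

Government cost = £5301

Pre-subsidy: 743 - 6.5p = -900 + 9p gives p* = 106, q* = 54.
With the subsidy, sellers receive ps = pb + 31 for each unit, where pb is the price buyers pay.
Supply in terms of pb becomes qs = -900 + 9(pb + 31) = -621 + 9pb. Setting this equal to demand: 743 - 6.5pb = -621 + 9pb, so pb = 88.
Sellers receive ps = 88 + 31 = 119; q' = 743 − 6.5·88 = 171.
Government outlay = subsidy × quantity = 31 × 171 = 5301.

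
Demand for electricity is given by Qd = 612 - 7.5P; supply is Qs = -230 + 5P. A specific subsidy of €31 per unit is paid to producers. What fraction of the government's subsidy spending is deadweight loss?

DWL / government spending = 155/666

Pre-subsidy: 612 - 7.5P = -230 + 5P gives P* = 67.36, Q* = 106.8.
With the subsidy, sellers receive Ps = Pb + 31 for each unit, where Pb is the price buyers pay.
Supply in terms of Pb becomes Qs = -230 + 5(Pb + 31) = -75 + 5Pb. Setting this equal to demand: 612 - 7.5Pb = -75 + 5Pb, so Pb = 54.96.
Sellers receive Ps = 54.96 + 31 = 85.96; Q' = 612 − 7.5·54.96 = 199.8.
ΔCS = ½(106.8 + 199.8)(67.36 − 54.96) = 1900.92; ΔPS = ½(106.8 + 199.8)(85.96 − 67.36) = 2851.38.
Government spending = 31 × 199.8 = 6193.8.
DWL = ½ × 31 × (199.8 − 106.8) = 1441.5; fraction = 1441.5 / 6193.8 = 155/666.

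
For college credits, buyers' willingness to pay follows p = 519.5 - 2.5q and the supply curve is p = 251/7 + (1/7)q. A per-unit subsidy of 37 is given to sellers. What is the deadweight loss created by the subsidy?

Deadweight loss = 259

Pre-subsidy: 519.5 - 2.5q = 251/7 + (1/7)q gives q* = 183 and p* = 62.
With the subsidy, sellers receive ps = pb + 37 for each unit, where pb is the price buyers pay.
On the curves, pb = 519.5 - 2.5q and ps = 251/7 + (1/7)q; the wedge ps − pb = 37 gives 251/7 + (1/7)q − (519.5 - 2.5q) = 37, so q' = 197.
Then pb = 519.5 − 2.5·197 = 27 and ps = 251/7 + (1/7)·197 = 64.
The subsidy expands output by 197 − 183 = 14 past the efficient level; on those units the gap between marginal cost and willingness to pay runs from 0 up to 37.
DWL = ½ × 37 × 14 = 259.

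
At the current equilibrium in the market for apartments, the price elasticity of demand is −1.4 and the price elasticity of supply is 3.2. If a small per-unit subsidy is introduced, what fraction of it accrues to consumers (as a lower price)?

Consumer share = 16/23

For a small subsidy around the equilibrium, the benefit split depends on the relative slopes, which at a point are proportional to the elasticities.
Buyer share = εs/(εs + |εd|) = 3.2/(3.2 + 1.4) = 16/23; seller share = |εd|/(εs + |εd|) = 7/23.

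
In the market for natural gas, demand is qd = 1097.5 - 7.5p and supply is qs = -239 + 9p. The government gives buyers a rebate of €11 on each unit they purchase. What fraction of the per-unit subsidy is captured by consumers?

Pre-subsidy: 1097.5 - 7.5p = -239 + 9p gives p* = 81, q* = 490.
With the rebate, buyers effectively pay pb = ps − 11, where ps is the price sellers receive.
Demand in terms of ps becomes qd = 1097.5 − 7.5(ps − 11) = 1180 - 7.5ps. Setting this equal to supply: 1180 - 7.5ps = -239 + 9ps, so ps = 86.
Buyers pay pb = 86 − 11 = 75; q' = -239 + 9·86 = 535.
Buyers' price falls by p* − pb = 81 − 75 = 6; sellers' price rises by ps − p* = 86 − 81 = 5.
So consumers capture 6/11 = 6/11 of each unit of subsidy.

Consumer share = 6/11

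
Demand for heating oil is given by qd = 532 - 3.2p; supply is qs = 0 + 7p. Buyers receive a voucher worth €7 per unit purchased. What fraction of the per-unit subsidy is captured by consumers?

Pre-subsidy: 532 - 3.2p = 0 + 7p gives p* = 2660/51, q* = 18620/51.
With the rebate, buyers effectively pay pb = ps − 7, where ps is the price sellers receive.
Demand in terms of ps becomes qd = 532 − 3.2(ps − 7) = 554.4 - 3.2ps. Setting this equal to supply: 554.4 - 3.2ps = 0 + 7ps, so ps = 924/17.
Buyers pay pb = 924/17 − 7 = 805/17; q' = 0 + 7·(924/17) = 6468/17.
Buyers' price falls by p* − pb = 2660/51 − 805/17 = 245/51; sellers' price rises by ps − p* = 924/17 − 2660/51 = 112/51.
So consumers capture (245/51)/7 = 35/51 of each unit of subsidy.

Consumer share = 35/51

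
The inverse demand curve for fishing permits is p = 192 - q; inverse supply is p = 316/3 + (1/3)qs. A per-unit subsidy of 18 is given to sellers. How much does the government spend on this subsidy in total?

Government cost = 1413

Pre-subsidy: 192 - q = 316/3 + (1/3)q gives q* = 65 and p* = 127.
With the subsidy, sellers receive ps = pb + 18 for each unit, where pb is the price buyers pay.
On the curves, pb = 192 - q and ps = 316/3 + (1/3)q; the wedge ps − pb = 18 gives 316/3 + (1/3)q − (192 - q) = 18, so q' = 78.5.
Then pb = 192 − 1·78.5 = 113.5 and ps = 316/3 + (1/3)·78.5 = 131.5.
Government outlay = subsidy × quantity = 18 × 78.5 = 1413.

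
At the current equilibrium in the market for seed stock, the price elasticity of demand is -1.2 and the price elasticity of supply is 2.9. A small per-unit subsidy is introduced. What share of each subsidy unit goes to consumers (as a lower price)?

Consumer share = 29/41

For a small subsidy around the equilibrium, the benefit split depends on the relative slopes, which at a point are proportional to the elasticities.
Buyer share = εs/(εs + |εd|) = 2.9/(2.9 + 1.2) = 29/41; seller share = |εd|/(εs + |εd|) = 12/41.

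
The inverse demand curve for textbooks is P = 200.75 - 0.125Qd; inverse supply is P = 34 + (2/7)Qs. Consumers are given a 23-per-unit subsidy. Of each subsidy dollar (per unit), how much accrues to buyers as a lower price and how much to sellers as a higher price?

Buyers gain 7 per unit; sellers gain 16 per unit

Pre-subsidy: 200.75 - 0.125Q = 34 + (2/7)Q gives Q* = 406 and P* = 150.
With the rebate, buyers effectively pay Pb = Ps − 23, where Ps is the price sellers receive.
On the curves, Pb = 200.75 - 0.125Q and Ps = 34 + (2/7)Q; the wedge Ps − Pb = 23 gives 34 + (2/7)Q − (200.75 - 0.125Q) = 23, so Q' = 462.
Then Pb = 200.75 − 0.125·462 = 143 and Ps = 34 + (2/7)·462 = 166.
Buyers' price falls by P* − Pb = 150 − 143 = 7; sellers' price rises by Ps − P* = 166 − 150 = 16.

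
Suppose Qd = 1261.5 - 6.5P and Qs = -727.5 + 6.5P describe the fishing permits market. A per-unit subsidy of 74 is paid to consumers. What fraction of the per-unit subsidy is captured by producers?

Producer share = 0.5

Pre-subsidy: 1261.5 - 6.5P = -727.5 + 6.5P gives P* = 153, Q* = 267.
With the rebate, buyers effectively pay Pb = Ps − 74, where Ps is the price sellers receive.
Demand in terms of Ps becomes Qd = 1261.5 − 6.5(Ps − 74) = 1742.5 - 6.5Ps. Setting this equal to supply: 1742.5 - 6.5Ps = -727.5 + 6.5Ps, so Ps = 190.
Buyers pay Pb = 190 − 74 = 116; Q' = -727.5 + 6.5·190 = 507.5.
Buyers' price falls by P* − Pb = 153 − 116 = 37; sellers' price rises by Ps − P* = 190 − 153 = 37.
So producers capture 37/74 = 0.5 of each unit of subsidy.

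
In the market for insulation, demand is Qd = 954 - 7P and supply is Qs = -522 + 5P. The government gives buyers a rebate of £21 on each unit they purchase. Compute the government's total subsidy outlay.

Pre-subsidy: 954 - 7P = -522 + 5P gives P* = 123, Q* = 93.
With the rebate, buyers effectively pay Pb = Ps − 21, where Ps is the price sellers receive.
Demand in terms of Ps becomes Qd = 954 − 7(Ps − 21) = 1101 - 7Ps. Setting this equal to supply: 1101 - 7Ps = -522 + 5Ps, so Ps = 135.25.
Buyers pay Pb = 135.25 − 21 = 114.25; Q' = -522 + 5·135.25 = 154.25.
Government outlay = subsidy × quantity = 21 × 154.25 = 3239.25.

Government cost = £3239.25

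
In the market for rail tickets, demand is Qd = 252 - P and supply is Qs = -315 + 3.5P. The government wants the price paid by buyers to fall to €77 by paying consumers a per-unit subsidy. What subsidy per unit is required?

At a buyer price of 77, quantity demanded is 252 − 1·77 = 175.
Sellers supply 175 only when they receive Ps with -315 + 3.5·Ps = 175, i.e. Ps = 140.
s = Ps − Pb = 140 − 77 = 63.

Required subsidy s = €63 per unit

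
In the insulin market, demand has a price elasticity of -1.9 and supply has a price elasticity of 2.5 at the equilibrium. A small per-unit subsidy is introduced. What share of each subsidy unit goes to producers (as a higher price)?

For a small subsidy around the equilibrium, the benefit split depends on the relative slopes, which at a point are proportional to the elasticities.
Buyer share = εs/(εs + |εd|) = 2.5/(2.5 + 1.9) = 25/44; seller share = |εd|/(εs + |εd|) = 19/44.
So producers capture 19/44 of the subsidy.

Producer share = 19/44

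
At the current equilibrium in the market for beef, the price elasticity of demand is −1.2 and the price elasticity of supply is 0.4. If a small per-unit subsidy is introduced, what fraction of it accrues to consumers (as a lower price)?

For a small subsidy around the equilibrium, the benefit split depends on the relative slopes, which at a point are proportional to the elasticities.
Buyer share = εs/(εs + |εd|) = 0.4/(0.4 + 1.2) = 0.25; seller share = |εd|/(εs + |εd|) = 0.75.

Consumer share = 0.25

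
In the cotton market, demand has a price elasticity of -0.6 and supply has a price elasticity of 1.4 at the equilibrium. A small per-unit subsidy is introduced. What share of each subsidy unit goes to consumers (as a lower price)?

For a small subsidy around the equilibrium, the benefit split depends on the relative slopes, which at a point are proportional to the elasticities.
Buyer share = εs/(εs + |εd|) = 1.4/(1.4 + 0.6) = 0.7; seller share = |εd|/(εs + |εd|) = 0.3.

Consumer share = 0.7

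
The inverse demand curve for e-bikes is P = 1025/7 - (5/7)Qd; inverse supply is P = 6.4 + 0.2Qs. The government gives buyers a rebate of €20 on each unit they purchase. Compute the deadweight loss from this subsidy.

Pre-subsidy: 1025/7 - (5/7)Q = 6.4 + 0.2Q gives Q* = 153.15625 and P* = 37.03125.
With the rebate, buyers effectively pay Pb = Ps − 20, where Ps is the price sellers receive.
On the curves, Pb = 1025/7 - (5/7)Q and Ps = 6.4 + 0.2Q; the wedge Ps − Pb = 20 gives 6.4 + 0.2Q − (1025/7 - (5/7)Q) = 20, so Q' = 175.03125.
Then Pb = 1025/7 − (5/7)·175.03125 = 21.40625 and Ps = 6.4 + 0.2·175.03125 = 41.40625.
The subsidy expands output by 175.03125 − 153.15625 = 21.875 past the efficient level; on those units the gap between marginal cost and willingness to pay runs from 0 up to 20.
DWL = ½ × 20 × 21.875 = 218.75.

Deadweight loss = €218.75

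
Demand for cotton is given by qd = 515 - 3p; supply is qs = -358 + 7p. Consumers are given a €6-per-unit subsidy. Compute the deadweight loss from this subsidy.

Pre-subsidy: 515 - 3p = -358 + 7p gives p* = 87.3, q* = 253.1.
With the rebate, buyers effectively pay pb = ps − 6, where ps is the price sellers receive.
Demand in terms of ps becomes qd = 515 − 3(ps − 6) = 533 - 3ps. Setting this equal to supply: 533 - 3ps = -358 + 7ps, so ps = 89.1.
Buyers pay pb = 89.1 − 6 = 83.1; q' = -358 + 7·89.1 = 265.7.
The subsidy expands output by 265.7 − 253.1 = 12.6 past the efficient level; on those units the gap between marginal cost and willingness to pay runs from 0 up to 6.
DWL = ½ × 6 × 12.6 = 37.8.

Deadweight loss = €37.8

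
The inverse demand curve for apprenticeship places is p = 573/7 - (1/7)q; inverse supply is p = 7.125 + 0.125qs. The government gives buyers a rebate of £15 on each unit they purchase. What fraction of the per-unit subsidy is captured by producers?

Pre-subsidy: 573/7 - (1/7)q = 7.125 + 0.125q gives q* = 279 and p* = 42.
With the rebate, buyers effectively pay pb = ps − 15, where ps is the price sellers receive.
On the curves, pb = 573/7 - (1/7)q and ps = 7.125 + 0.125q; the wedge ps − pb = 15 gives 7.125 + 0.125q − (573/7 - (1/7)q) = 15, so q' = 335.
Then pb = 573/7 − (1/7)·335 = 34 and ps = 7.125 + 0.125·335 = 49.
Buyers' price falls by p* − pb = 42 − 34 = 8; sellers' price rises by ps − p* = 49 − 42 = 7.
So producers capture 7/15 = 7/15 of each unit of subsidy.

Producer share = 7/15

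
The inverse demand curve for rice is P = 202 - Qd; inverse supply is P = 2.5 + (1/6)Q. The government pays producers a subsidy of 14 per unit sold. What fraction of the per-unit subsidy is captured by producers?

Producer share = 1/7

Pre-subsidy: 202 - Q = 2.5 + (1/6)Q gives Q* = 171 and P* = 31.
With the subsidy, sellers receive Ps = Pb + 14 for each unit, where Pb is the price buyers pay.
On the curves, Pb = 202 - Q and Ps = 2.5 + (1/6)Q; the wedge Ps − Pb = 14 gives 2.5 + (1/6)Q − (202 - Q) = 14, so Q' = 183.
Then Pb = 202 − 1·183 = 19 and Ps = 2.5 + (1/6)·183 = 33.
Buyers' price falls by P* − Pb = 31 − 19 = 12; sellers' price rises by Ps − P* = 33 − 31 = 2.
So producers capture 2/14 = 1/7 of each unit of subsidy.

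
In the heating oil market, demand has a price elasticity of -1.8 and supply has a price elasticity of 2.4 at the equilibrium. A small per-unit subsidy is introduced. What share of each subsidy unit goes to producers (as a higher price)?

For a small subsidy around the equilibrium, the benefit split depends on the relative slopes, which at a point are proportional to the elasticities.
Buyer share = εs/(εs + |εd|) = 2.4/(2.4 + 1.8) = 4/7; seller share = |εd|/(εs + |εd|) = 3/7.
So producers capture 3/7 of the subsidy.

Producer share = 3/7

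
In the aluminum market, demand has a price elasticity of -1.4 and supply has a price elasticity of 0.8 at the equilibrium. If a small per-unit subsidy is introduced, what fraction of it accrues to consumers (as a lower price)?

Consumer share = 4/11

For a small subsidy around the equilibrium, the benefit split depends on the relative slopes, which at a point are proportional to the elasticities.
Buyer share = εs/(εs + |εd|) = 0.8/(0.8 + 1.4) = 4/11; seller share = |εd|/(εs + |εd|) = 7/11.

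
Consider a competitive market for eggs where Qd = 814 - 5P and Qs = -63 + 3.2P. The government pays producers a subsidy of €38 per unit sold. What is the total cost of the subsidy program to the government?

Pre-subsidy: 814 - 5P = -63 + 3.2P gives P* = 4385/41, Q* = 11449/41.
With the subsidy, sellers receive Ps = Pb + 38 for each unit, where Pb is the price buyers pay.
Supply in terms of Pb becomes Qs = -63 + 3.2(Pb + 38) = 58.6 + 3.2Pb. Setting this equal to demand: 814 - 5Pb = 58.6 + 3.2Pb, so Pb = 3777/41.
Sellers receive Ps = 3777/41 + 38 = 5335/41; Q' = 814 − 5·(3777/41) = 14489/41.
Government outlay = subsidy × quantity = 38 × 14489/41 = 550582/41.

Government cost = 550582/41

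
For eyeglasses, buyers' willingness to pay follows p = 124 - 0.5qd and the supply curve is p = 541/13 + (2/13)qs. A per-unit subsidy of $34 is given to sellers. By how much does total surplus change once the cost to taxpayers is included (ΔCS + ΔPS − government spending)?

Pre-subsidy: 124 - 0.5q = 541/13 + (2/13)q gives q* = 126 and p* = 61.
With the subsidy, sellers receive ps = pb + 34 for each unit, where pb is the price buyers pay.
On the curves, pb = 124 - 0.5q and ps = 541/13 + (2/13)q; the wedge ps − pb = 34 gives 541/13 + (2/13)q − (124 - 0.5q) = 34, so q' = 178.
Then pb = 124 − 0.5·178 = 35 and ps = 541/13 + (2/13)·178 = 69.
ΔCS = ½(126 + 178)(61 − 35) = 3952; ΔPS = ½(126 + 178)(69 − 61) = 1216.
Government spending = 34 × 178 = 6052.
Net change = 3952 + 1216 − 6052 = -884. The loss equals the DWL triangle ½·34·52.

Net change in total surplus = -$884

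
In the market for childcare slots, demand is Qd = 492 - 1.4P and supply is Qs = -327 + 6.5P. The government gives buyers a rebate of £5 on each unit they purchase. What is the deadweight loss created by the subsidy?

Pre-subsidy: 492 - 1.4P = -327 + 6.5P gives P* = 8190/79, Q* = 27402/79.
With the rebate, buyers effectively pay Pb = Ps − 5, where Ps is the price sellers receive.
Demand in terms of Ps becomes Qd = 492 − 1.4(Ps − 5) = 499 - 1.4Ps. Setting this equal to supply: 499 - 1.4Ps = -327 + 6.5Ps, so Ps = 8260/79.
Buyers pay Pb = 8260/79 − 5 = 7865/79; Q' = -327 + 6.5·(8260/79) = 27857/79.
The subsidy expands output by 27857/79 − 27402/79 = 455/79 past the efficient level; on those units the gap between marginal cost and willingness to pay runs from 0 up to 5.
DWL = ½ × 5 × 455/79 = 2275/158.

Deadweight loss = 2275/158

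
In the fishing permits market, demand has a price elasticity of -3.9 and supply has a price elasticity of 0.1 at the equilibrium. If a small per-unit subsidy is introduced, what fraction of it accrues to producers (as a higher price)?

For a small subsidy around the equilibrium, the benefit split depends on the relative slopes, which at a point are proportional to the elasticities.
Buyer share = εs/(εs + |εd|) = 0.1/(0.1 + 3.9) = 0.025; seller share = |εd|/(εs + |εd|) = 0.975.
So producers capture 0.975 of the subsidy.

Producer share = 0.975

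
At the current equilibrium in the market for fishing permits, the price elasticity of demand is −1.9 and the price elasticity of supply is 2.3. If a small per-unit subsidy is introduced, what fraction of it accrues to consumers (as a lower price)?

For a small subsidy around the equilibrium, the benefit split depends on the relative slopes, which at a point are proportional to the elasticities.
Buyer share = εs/(εs + |εd|) = 2.3/(2.3 + 1.9) = 23/42; seller share = |εd|/(εs + |εd|) = 19/42.

Consumer share = 23/42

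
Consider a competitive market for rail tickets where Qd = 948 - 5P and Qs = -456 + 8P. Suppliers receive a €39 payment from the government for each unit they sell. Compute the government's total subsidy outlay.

Pre-subsidy: 948 - 5P = -456 + 8P gives P* = 108, Q* = 408.
With the subsidy, sellers receive Ps = Pb + 39 for each unit, where Pb is the price buyers pay.
Supply in terms of Pb becomes Qs = -456 + 8(Pb + 39) = -144 + 8Pb. Setting this equal to demand: 948 - 5Pb = -144 + 8Pb, so Pb = 84.
Sellers receive Ps = 84 + 39 = 123; Q' = 948 − 5·84 = 528.
Government outlay = subsidy × quantity = 39 × 528 = 20592.

Government cost = €20592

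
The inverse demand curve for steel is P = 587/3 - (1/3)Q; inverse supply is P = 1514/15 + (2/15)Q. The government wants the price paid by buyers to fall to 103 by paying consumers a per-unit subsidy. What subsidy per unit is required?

Required subsidy s = 35 per unit

At a buyer price of 103, quantity demanded is 587 − 3·103 = 278.
Sellers supply 278 only when they receive Ps = 1514/15 + (2/15)·278 = 138.
s = Ps − Pb = 138 − 103 = 35.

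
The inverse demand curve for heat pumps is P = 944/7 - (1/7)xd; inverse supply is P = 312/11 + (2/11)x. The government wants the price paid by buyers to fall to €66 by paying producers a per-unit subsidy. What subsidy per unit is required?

At a buyer price of 66, quantity demanded is 944 − 7·66 = 482.
Sellers supply 482 only when they receive Ps = 312/11 + (2/11)·482 = 116.
s = Ps − Pb = 116 − 66 = 50.

Required subsidy s = €50 per unit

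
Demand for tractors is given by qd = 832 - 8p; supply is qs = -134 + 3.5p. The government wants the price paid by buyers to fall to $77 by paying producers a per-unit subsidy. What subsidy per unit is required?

Required subsidy s = $23 per unit

At a buyer price of 77, quantity demanded is 832 − 8·77 = 216.
Sellers supply 216 only when they receive ps with -134 + 3.5·ps = 216, i.e. ps = 100.
s = ps − pb = 100 − 77 = 23.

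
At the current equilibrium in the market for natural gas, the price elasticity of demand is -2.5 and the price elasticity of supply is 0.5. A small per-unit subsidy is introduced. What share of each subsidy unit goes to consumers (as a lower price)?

For a small subsidy around the equilibrium, the benefit split depends on the relative slopes, which at a point are proportional to the elasticities.
Buyer share = εs/(εs + |εd|) = 0.5/(0.5 + 2.5) = 1/6; seller share = |εd|/(εs + |εd|) = 5/6.

Consumer share = 1/6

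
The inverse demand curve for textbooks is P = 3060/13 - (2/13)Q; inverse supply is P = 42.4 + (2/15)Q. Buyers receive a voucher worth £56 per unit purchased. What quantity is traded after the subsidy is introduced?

Q' = 867

Pre-subsidy: 3060/13 - (2/13)Q = 42.4 + (2/15)Q gives Q* = 672 and P* = 132.
With the rebate, buyers effectively pay Pb = Ps − 56, where Ps is the price sellers receive.
On the curves, Pb = 3060/13 - (2/13)Q and Ps = 42.4 + (2/15)Q; the wedge Ps − Pb = 56 gives 42.4 + (2/15)Q − (3060/13 - (2/13)Q) = 56, so Q' = 867.
Then Pb = 3060/13 − (2/13)·867 = 102 and Ps = 42.4 + (2/15)·867 = 158.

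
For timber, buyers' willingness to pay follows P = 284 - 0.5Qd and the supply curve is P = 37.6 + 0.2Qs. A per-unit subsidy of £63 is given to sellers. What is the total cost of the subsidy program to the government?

Government cost = £27846

Pre-subsidy: 284 - 0.5Q = 37.6 + 0.2Q gives Q* = 352 and P* = 108.
With the subsidy, sellers receive Ps = Pb + 63 for each unit, where Pb is the price buyers pay.
On the curves, Pb = 284 - 0.5Q and Ps = 37.6 + 0.2Q; the wedge Ps − Pb = 63 gives 37.6 + 0.2Q − (284 - 0.5Q) = 63, so Q' = 442.
Then Pb = 284 − 0.5·442 = 63 and Ps = 37.6 + 0.2·442 = 126.
Government outlay = subsidy × quantity = 63 × 442 = 27846.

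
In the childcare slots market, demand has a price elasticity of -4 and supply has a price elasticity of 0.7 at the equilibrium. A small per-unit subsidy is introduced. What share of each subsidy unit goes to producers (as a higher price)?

Producer share = 40/47

For a small subsidy around the equilibrium, the benefit split depends on the relative slopes, which at a point are proportional to the elasticities.
Buyer share = εs/(εs + |εd|) = 0.7/(0.7 + 4) = 7/47; seller share = |εd|/(εs + |εd|) = 40/47.
So producers capture 40/47 of the subsidy.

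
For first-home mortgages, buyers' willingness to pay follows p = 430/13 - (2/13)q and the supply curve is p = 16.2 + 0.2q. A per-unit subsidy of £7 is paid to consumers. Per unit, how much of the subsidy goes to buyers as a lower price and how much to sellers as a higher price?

Pre-subsidy: 430/13 - (2/13)q = 16.2 + 0.2q gives q* = 1097/23 and p* = 592/23.
With the rebate, buyers effectively pay pb = ps − 7, where ps is the price sellers receive.
On the curves, pb = 430/13 - (2/13)q and ps = 16.2 + 0.2q; the wedge ps − pb = 7 gives 16.2 + 0.2q − (430/13 - (2/13)q) = 7, so q' = 1552/23.
Then pb = 430/13 − (2/13)·(1552/23) = 522/23 and ps = 16.2 + 0.2·(1552/23) = 683/23.
Buyers' price falls by p* − pb = 592/23 − 522/23 = 70/23; sellers' price rises by ps − p* = 683/23 − 592/23 = 91/23.

Buyers gain 70/23 per unit; sellers gain 91/23 per unit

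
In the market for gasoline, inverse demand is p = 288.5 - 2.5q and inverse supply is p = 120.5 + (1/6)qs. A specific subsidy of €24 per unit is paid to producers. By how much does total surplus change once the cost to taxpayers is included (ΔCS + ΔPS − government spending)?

Pre-subsidy: 288.5 - 2.5q = 120.5 + (1/6)q gives q* = 63 and p* = 131.
With the subsidy, sellers receive ps = pb + 24 for each unit, where pb is the price buyers pay.
On the curves, pb = 288.5 - 2.5q and ps = 120.5 + (1/6)q; the wedge ps − pb = 24 gives 120.5 + (1/6)q − (288.5 - 2.5q) = 24, so q' = 72.
Then pb = 288.5 − 2.5·72 = 108.5 and ps = 120.5 + (1/6)·72 = 132.5.
ΔCS = ½(63 + 72)(131 − 108.5) = 1518.75; ΔPS = ½(63 + 72)(132.5 − 131) = 101.25.
Government spending = 24 × 72 = 1728.
Net change = 1518.75 + 101.25 − 1728 = -108. The loss equals the DWL triangle ½·24·9.

Net change in total surplus = -€108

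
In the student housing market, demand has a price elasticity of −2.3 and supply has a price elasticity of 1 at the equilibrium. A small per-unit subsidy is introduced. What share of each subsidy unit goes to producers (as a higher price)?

Producer share = 23/33

For a small subsidy around the equilibrium, the benefit split depends on the relative slopes, which at a point are proportional to the elasticities.
Buyer share = εs/(εs + |εd|) = 1/(1 + 2.3) = 10/33; seller share = |εd|/(εs + |εd|) = 23/33.
So producers capture 23/33 of the subsidy.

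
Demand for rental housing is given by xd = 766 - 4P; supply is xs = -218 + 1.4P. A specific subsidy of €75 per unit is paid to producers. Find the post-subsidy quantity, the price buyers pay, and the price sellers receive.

Pre-subsidy: 766 - 4P = -218 + 1.4P gives P* = 1640/9, x* = 334/9.
With the subsidy, sellers receive Ps = Pb + 75 for each unit, where Pb is the price buyers pay.
Supply in terms of Pb becomes xs = -218 + 1.4(Pb + 75) = -113 + 1.4Pb. Setting this equal to demand: 766 - 4Pb = -113 + 1.4Pb, so Pb = 1465/9.
Sellers receive Ps = 1465/9 + 75 = 2140/9; x' = 766 − 4·(1465/9) = 1034/9.

x' = 1034/9; buyers pay 1465/9; sellers receive 2140/9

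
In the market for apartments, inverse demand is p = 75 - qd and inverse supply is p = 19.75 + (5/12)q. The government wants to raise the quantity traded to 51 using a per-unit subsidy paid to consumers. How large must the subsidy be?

Required subsidy s = 17 per unit

At q = 51, from the demand curve buyers pay pb = 75 − 1·51 = 24; from the supply curve sellers need ps = 19.75 + (5/12)·51 = 41.
The subsidy must fill the gap: s = ps − pb = 41 − 24 = 17.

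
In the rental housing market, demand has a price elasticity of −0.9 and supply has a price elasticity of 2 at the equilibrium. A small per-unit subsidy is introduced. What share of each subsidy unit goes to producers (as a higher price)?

For a small subsidy around the equilibrium, the benefit split depends on the relative slopes, which at a point are proportional to the elasticities.
Buyer share = εs/(εs + |εd|) = 2/(2 + 0.9) = 20/29; seller share = |εd|/(εs + |εd|) = 9/29.
So producers capture 9/29 of the subsidy.

Producer share = 9/29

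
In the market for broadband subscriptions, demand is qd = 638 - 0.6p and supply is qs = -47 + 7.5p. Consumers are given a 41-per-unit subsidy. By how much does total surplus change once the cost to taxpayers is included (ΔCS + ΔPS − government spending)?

Net change in total surplus = -8405/18

Pre-subsidy: 638 - 0.6p = -47 + 7.5p gives p* = 6850/81, q* = 15856/27.
With the rebate, buyers effectively pay pb = ps − 41, where ps is the price sellers receive.
Demand in terms of ps becomes qd = 638 − 0.6(ps − 41) = 662.6 - 0.6ps. Setting this equal to supply: 662.6 - 0.6ps = -47 + 7.5ps, so ps = 7096/81.
Buyers pay pb = 7096/81 − 41 = 3775/81; q' = -47 + 7.5·(7096/81) = 16471/27.
ΔCS = ½(15856/27 + 16471/27)(6850/81 − 3775/81) = 33135175/1458; ΔPS = ½(15856/27 + 16471/27)(7096/81 − 6850/81) = 1325407/729.
Government spending = 41 × 16471/27 = 675311/27.
Net change = 33135175/1458 + 1325407/729 − 675311/27 = -8405/18. The loss equals the DWL triangle ½·41·205/9.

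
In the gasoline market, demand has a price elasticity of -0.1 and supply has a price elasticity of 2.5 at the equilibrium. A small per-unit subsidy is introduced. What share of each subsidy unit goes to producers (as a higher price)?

Producer share = 1/26

For a small subsidy around the equilibrium, the benefit split depends on the relative slopes, which at a point are proportional to the elasticities.
Buyer share = εs/(εs + |εd|) = 2.5/(2.5 + 0.1) = 25/26; seller share = |εd|/(εs + |εd|) = 1/26.
So producers capture 1/26 of the subsidy.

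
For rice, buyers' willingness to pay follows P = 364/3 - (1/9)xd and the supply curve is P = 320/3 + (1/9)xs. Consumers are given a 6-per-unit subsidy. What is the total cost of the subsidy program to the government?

Pre-subsidy: 364/3 - (1/9)x = 320/3 + (1/9)x gives x* = 66 and P* = 114.
With the rebate, buyers effectively pay Pb = Ps − 6, where Ps is the price sellers receive.
On the curves, Pb = 364/3 - (1/9)x and Ps = 320/3 + (1/9)x; the wedge Ps − Pb = 6 gives 320/3 + (1/9)x − (364/3 - (1/9)x) = 6, so x' = 93.
Then Pb = 364/3 − (1/9)·93 = 111 and Ps = 320/3 + (1/9)·93 = 117.
Government outlay = subsidy × quantity = 6 × 93 = 558.

Government cost = 558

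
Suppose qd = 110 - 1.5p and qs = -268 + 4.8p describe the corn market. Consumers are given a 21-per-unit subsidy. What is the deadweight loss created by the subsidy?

Deadweight loss = 252

Pre-subsidy: 110 - 1.5p = -268 + 4.8p gives p* = 60, q* = 20.
With the rebate, buyers effectively pay pb = ps − 21, where ps is the price sellers receive.
Demand in terms of ps becomes qd = 110 − 1.5(ps − 21) = 141.5 - 1.5ps. Setting this equal to supply: 141.5 - 1.5ps = -268 + 4.8ps, so ps = 65.
Buyers pay pb = 65 − 21 = 44; q' = -268 + 4.8·65 = 44.
The subsidy expands output by 44 − 20 = 24 past the efficient level; on those units the gap between marginal cost and willingness to pay runs from 0 up to 21.
DWL = ½ × 21 × 24 = 252.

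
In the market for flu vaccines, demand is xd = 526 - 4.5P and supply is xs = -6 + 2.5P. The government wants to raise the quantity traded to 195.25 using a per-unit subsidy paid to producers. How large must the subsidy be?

At x = 195.25, invert demand for the buyer price: Pb = (526 − 195.25)/4.5 = 73.5; invert supply for the seller price: Ps = (195.25 − (-6))/2.5 = 80.5.
The subsidy must fill the gap: s = Ps − Pb = 80.5 − 73.5 = 7.

Required subsidy s = 7 per unit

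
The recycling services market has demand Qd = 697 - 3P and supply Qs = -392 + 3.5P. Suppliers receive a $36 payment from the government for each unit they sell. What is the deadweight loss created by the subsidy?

Deadweight loss = 13608/13

Pre-subsidy: 697 - 3P = -392 + 3.5P gives P* = 2178/13, Q* = 2527/13.
With the subsidy, sellers receive Ps = Pb + 36 for each unit, where Pb is the price buyers pay.
Supply in terms of Pb becomes Qs = -392 + 3.5(Pb + 36) = -266 + 3.5Pb. Setting this equal to demand: 697 - 3Pb = -266 + 3.5Pb, so Pb = 1926/13.
Sellers receive Ps = 1926/13 + 36 = 2394/13; Q' = 697 − 3·(1926/13) = 3283/13.
The subsidy expands output by 3283/13 − 2527/13 = 756/13 past the efficient level; on those units the gap between marginal cost and willingness to pay runs from 0 up to 36.
DWL = ½ × 36 × 756/13 = 13608/13.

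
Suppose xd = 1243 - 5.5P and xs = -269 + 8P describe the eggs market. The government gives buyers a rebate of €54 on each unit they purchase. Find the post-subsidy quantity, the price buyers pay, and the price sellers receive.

Pre-subsidy: 1243 - 5.5P = -269 + 8P gives P* = 112, x* = 627.
With the rebate, buyers effectively pay Pb = Ps − 54, where Ps is the price sellers receive.
Demand in terms of Ps becomes xd = 1243 − 5.5(Ps − 54) = 1540 - 5.5Ps. Setting this equal to supply: 1540 - 5.5Ps = -269 + 8Ps, so Ps = 134.
Buyers pay Pb = 134 − 54 = 80; x' = -269 + 8·134 = 803.

x' = 803; buyers pay €80; sellers receive €134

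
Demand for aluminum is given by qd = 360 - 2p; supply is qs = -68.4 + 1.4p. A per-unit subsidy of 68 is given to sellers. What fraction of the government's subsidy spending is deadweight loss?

DWL / government spending = 7/41

Pre-subsidy: 360 - 2p = -68.4 + 1.4p gives p* = 126, q* = 108.
With the subsidy, sellers receive ps = pb + 68 for each unit, where pb is the price buyers pay.
Supply in terms of pb becomes qs = -68.4 + 1.4(pb + 68) = 26.8 + 1.4pb. Setting this equal to demand: 360 - 2pb = 26.8 + 1.4pb, so pb = 98.
Sellers receive ps = 98 + 68 = 166; q' = 360 − 2·98 = 164.
ΔCS = ½(108 + 164)(126 − 98) = 3808; ΔPS = ½(108 + 164)(166 − 126) = 5440.
Government spending = 68 × 164 = 11152.
DWL = ½ × 68 × (164 − 108) = 1904; fraction = 1904 / 11152 = 7/41.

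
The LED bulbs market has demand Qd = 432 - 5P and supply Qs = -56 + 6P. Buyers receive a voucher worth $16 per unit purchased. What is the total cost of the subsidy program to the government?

Government cost = 44672/11

Pre-subsidy: 432 - 5P = -56 + 6P gives P* = 488/11, Q* = 2312/11.
With the rebate, buyers effectively pay Pb = Ps − 16, where Ps is the price sellers receive.
Demand in terms of Ps becomes Qd = 432 − 5(Ps − 16) = 512 - 5Ps. Setting this equal to supply: 512 - 5Ps = -56 + 6Ps, so Ps = 568/11.
Buyers pay Pb = 568/11 − 16 = 392/11; Q' = -56 + 6·(568/11) = 2792/11.
Government outlay = subsidy × quantity = 16 × 2792/11 = 44672/11.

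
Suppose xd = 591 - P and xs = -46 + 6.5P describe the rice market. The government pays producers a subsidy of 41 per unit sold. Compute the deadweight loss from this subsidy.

Deadweight loss = 21853/30

Pre-subsidy: 591 - P = -46 + 6.5P gives P* = 1274/15, x* = 7591/15.
With the subsidy, sellers receive Ps = Pb + 41 for each unit, where Pb is the price buyers pay.
Supply in terms of Pb becomes xs = -46 + 6.5(Pb + 41) = 220.5 + 6.5Pb. Setting this equal to demand: 591 - Pb = 220.5 + 6.5Pb, so Pb = 49.4.
Sellers receive Ps = 49.4 + 41 = 90.4; x' = 591 − 1·49.4 = 541.6.
The subsidy expands output by 541.6 − 7591/15 = 533/15 past the efficient level; on those units the gap between marginal cost and willingness to pay runs from 0 up to 41.
DWL = ½ × 41 × 533/15 = 21853/30.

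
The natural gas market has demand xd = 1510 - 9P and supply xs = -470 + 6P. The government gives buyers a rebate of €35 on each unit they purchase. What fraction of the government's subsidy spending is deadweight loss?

DWL / government spending = 0.140625

Pre-subsidy: 1510 - 9P = -470 + 6P gives P* = 132, x* = 322.
With the rebate, buyers effectively pay Pb = Ps − 35, where Ps is the price sellers receive.
Demand in terms of Ps becomes xd = 1510 − 9(Ps − 35) = 1825 - 9Ps. Setting this equal to supply: 1825 - 9Ps = -470 + 6Ps, so Ps = 153.
Buyers pay Pb = 153 − 35 = 118; x' = -470 + 6·153 = 448.
ΔCS = ½(322 + 448)(132 − 118) = 5390; ΔPS = ½(322 + 448)(153 − 132) = 8085.
Government spending = 35 × 448 = 15680.
DWL = ½ × 35 × (448 − 322) = 2205; fraction = 2205 / 15680 = 0.140625.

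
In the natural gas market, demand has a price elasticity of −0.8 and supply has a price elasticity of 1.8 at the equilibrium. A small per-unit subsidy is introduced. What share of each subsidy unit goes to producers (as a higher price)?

For a small subsidy around the equilibrium, the benefit split depends on the relative slopes, which at a point are proportional to the elasticities.
Buyer share = εs/(εs + |εd|) = 1.8/(1.8 + 0.8) = 9/13; seller share = |εd|/(εs + |εd|) = 4/13.
So producers capture 4/13 of the subsidy.

Producer share = 4/13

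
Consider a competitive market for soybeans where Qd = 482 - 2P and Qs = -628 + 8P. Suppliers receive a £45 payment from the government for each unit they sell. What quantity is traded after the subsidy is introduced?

Q' = 332

Pre-subsidy: 482 - 2P = -628 + 8P gives P* = 111, Q* = 260.
With the subsidy, sellers receive Ps = Pb + 45 for each unit, where Pb is the price buyers pay.
Supply in terms of Pb becomes Qs = -628 + 8(Pb + 45) = -268 + 8Pb. Setting this equal to demand: 482 - 2Pb = -268 + 8Pb, so Pb = 75.
Sellers receive Ps = 75 + 45 = 120; Q' = 482 − 2·75 = 332.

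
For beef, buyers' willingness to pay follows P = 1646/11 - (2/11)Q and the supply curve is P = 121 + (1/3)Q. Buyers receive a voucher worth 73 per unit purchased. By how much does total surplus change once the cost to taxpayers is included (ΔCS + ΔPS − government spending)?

Pre-subsidy: 1646/11 - (2/11)Q = 121 + (1/3)Q gives Q* = 945/17 and P* = 2372/17.
With the rebate, buyers effectively pay Pb = Ps − 73, where Ps is the price sellers receive.
On the curves, Pb = 1646/11 - (2/11)Q and Ps = 121 + (1/3)Q; the wedge Ps − Pb = 73 gives 121 + (1/3)Q − (1646/11 - (2/11)Q) = 73, so Q' = 3354/17.
Then Pb = 1646/11 − (2/11)·(3354/17) = 1934/17 and Ps = 121 + (1/3)·(3354/17) = 3175/17.
ΔCS = ½(945/17 + 3354/17)(2372/17 − 1934/17) = 941481/289; ΔPS = ½(945/17 + 3354/17)(3175/17 − 2372/17) = 3452097/578.
Government spending = 73 × 3354/17 = 244842/17.
Net change = 941481/289 + 3452097/578 − 244842/17 = -175857/34. The loss equals the DWL triangle ½·73·2409/17.

Net change in total surplus = -175857/34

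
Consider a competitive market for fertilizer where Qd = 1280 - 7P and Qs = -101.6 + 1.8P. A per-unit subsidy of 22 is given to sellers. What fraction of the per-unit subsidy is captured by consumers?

Pre-subsidy: 1280 - 7P = -101.6 + 1.8P gives P* = 157, Q* = 181.
With the subsidy, sellers receive Ps = Pb + 22 for each unit, where Pb is the price buyers pay.
Supply in terms of Pb becomes Qs = -101.6 + 1.8(Pb + 22) = -62 + 1.8Pb. Setting this equal to demand: 1280 - 7Pb = -62 + 1.8Pb, so Pb = 152.5.
Sellers receive Ps = 152.5 + 22 = 174.5; Q' = 1280 − 7·152.5 = 212.5.
Buyers' price falls by P* − Pb = 157 − 152.5 = 4.5; sellers' price rises by Ps − P* = 174.5 − 157 = 17.5.
So consumers capture 4.5/22 = 9/44 of each unit of subsidy.

Consumer share = 9/44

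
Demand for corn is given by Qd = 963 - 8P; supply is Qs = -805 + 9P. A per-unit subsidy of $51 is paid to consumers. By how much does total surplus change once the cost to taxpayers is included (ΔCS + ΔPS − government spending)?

Pre-subsidy: 963 - 8P = -805 + 9P gives P* = 104, Q* = 131.
With the rebate, buyers effectively pay Pb = Ps − 51, where Ps is the price sellers receive.
Demand in terms of Ps becomes Qd = 963 − 8(Ps − 51) = 1371 - 8Ps. Setting this equal to supply: 1371 - 8Ps = -805 + 9Ps, so Ps = 128.
Buyers pay Pb = 128 − 51 = 77; Q' = -805 + 9·128 = 347.
ΔCS = ½(131 + 347)(104 − 77) = 6453; ΔPS = ½(131 + 347)(128 − 104) = 5736.
Government spending = 51 × 347 = 17697.
Net change = 6453 + 5736 − 17697 = -5508. The loss equals the DWL triangle ½·51·216.

Net change in total surplus = -$5508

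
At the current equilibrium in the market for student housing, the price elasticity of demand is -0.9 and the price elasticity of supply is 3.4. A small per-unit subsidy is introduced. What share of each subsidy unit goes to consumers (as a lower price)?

For a small subsidy around the equilibrium, the benefit split depends on the relative slopes, which at a point are proportional to the elasticities.
Buyer share = εs/(εs + |εd|) = 3.4/(3.4 + 0.9) = 34/43; seller share = |εd|/(εs + |εd|) = 9/43.

Consumer share = 34/43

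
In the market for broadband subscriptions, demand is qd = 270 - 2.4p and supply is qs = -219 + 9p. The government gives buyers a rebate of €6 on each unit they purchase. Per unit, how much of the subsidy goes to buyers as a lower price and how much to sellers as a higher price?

Pre-subsidy: 270 - 2.4p = -219 + 9p gives p* = 815/19, q* = 3174/19.
With the rebate, buyers effectively pay pb = ps − 6, where ps is the price sellers receive.
Demand in terms of ps becomes qd = 270 − 2.4(ps − 6) = 284.4 - 2.4ps. Setting this equal to supply: 284.4 - 2.4ps = -219 + 9ps, so ps = 839/19.
Buyers pay pb = 839/19 − 6 = 725/19; q' = -219 + 9·(839/19) = 3390/19.
Buyers' price falls by p* − pb = 815/19 − 725/19 = 90/19; sellers' price rises by ps − p* = 839/19 − 815/19 = 24/19.

Buyers gain 90/19 per unit; sellers gain 24/19 per unit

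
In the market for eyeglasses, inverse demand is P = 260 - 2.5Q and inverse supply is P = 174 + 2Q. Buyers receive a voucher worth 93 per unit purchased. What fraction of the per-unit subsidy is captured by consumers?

Consumer share = 5/9

Pre-subsidy: 260 - 2.5Q = 174 + 2Q gives Q* = 172/9 and P* = 1910/9.
With the rebate, buyers effectively pay Pb = Ps − 93, where Ps is the price sellers receive.
On the curves, Pb = 260 - 2.5Q and Ps = 174 + 2Q; the wedge Ps − Pb = 93 gives 174 + 2Q − (260 - 2.5Q) = 93, so Q' = 358/9.
Then Pb = 260 − 2.5·(358/9) = 1445/9 and Ps = 174 + 2·(358/9) = 2282/9.
Buyers' price falls by P* − Pb = 1910/9 − 1445/9 = 155/3; sellers' price rises by Ps − P* = 2282/9 − 1910/9 = 124/3.
So consumers capture (155/3)/93 = 5/9 of each unit of subsidy.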